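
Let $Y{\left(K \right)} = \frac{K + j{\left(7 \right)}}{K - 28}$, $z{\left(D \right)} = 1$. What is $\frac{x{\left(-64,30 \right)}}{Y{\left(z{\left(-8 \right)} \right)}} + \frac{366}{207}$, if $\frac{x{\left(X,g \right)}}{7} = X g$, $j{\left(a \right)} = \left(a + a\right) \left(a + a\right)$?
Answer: $\frac{25062754}{13593} \approx 1843.8$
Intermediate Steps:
$j{\left(a \right)} = 4 a^{2}$ ($j{\left(a \right)} = 2 a 2 a = 4 a^{2}$)
$x{\left(X,g \right)} = 7 X g$
$Y{\left(K \right)} = \frac{196 + K}{-28 + K}$ ($Y{\left(K \right)} = \frac{K + 4 \cdot 7^{2}}{K - 28} = \frac{K + 4 \cdot 49}{-28 + K} = \frac{K + 196}{-28 + K} = \frac{196 + K}{-28 + K}$)
$\frac{x{\left(-64,30 \right)}}{Y{\left(z{\left(-8 \right)} \right)}} + \frac{366}{207} = \frac{7 \left(-64\right) 30}{\frac{1}{-28 + 1} \left(196 + 1\right)} + \frac{366}{207} = - \frac{13440}{\frac{1}{-27} \cdot 197} + 366 \cdot \frac{1}{207} = - \frac{13440}{\left(- \frac{1}{27}\right) 197} + \frac{122}{69} = - \frac{13440}{- \frac{197}{27}} + \frac{122}{69} = \left(-13440\right) \left(- \frac{27}{197}\right) + \frac{122}{69} = \frac{362880}{197} + \frac{122}{69} = \frac{25062754}{13593}$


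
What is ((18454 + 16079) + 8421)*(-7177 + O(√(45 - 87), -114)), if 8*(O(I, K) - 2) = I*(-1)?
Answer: -308194950 - 21477*I*√42/4 ≈ -3.0819e+8 - 34797.0*I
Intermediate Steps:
O(I, K) = 2 - I/8 (O(I, K) = 2 + (I*(-1))/8 = 2 + (-I)/8 = 2 - I/8)
((18454 + 16079) + 8421)*(-7177 + O(√(45 - 87), -114)) = ((18454 + 16079) + 8421)*(-7177 + (2 - √(45 - 87)/8)) = (34533 + 8421)*(-7177 + (2 - I*√42/8)) = 42954*(-7177 + (2 - I*√42/8)) = 42954*(-7175 - I*√42/8) = -308194950 - 21477*I*√42/4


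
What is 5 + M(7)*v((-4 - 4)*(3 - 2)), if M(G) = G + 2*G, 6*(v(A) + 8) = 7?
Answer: -277/2 ≈ -138.50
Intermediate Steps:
v(A) = -41/6 (v(A) = -8 + (⅙)*7 = -8 + 7/6 = -41/6)
M(G) = 3*G
5 + M(7)*v((-4 - 4)*(3 - 2)) = 5 + (3*7)*(-41/6) = 5 + 21*(-41/6) = 5 - 287/2 = -277/2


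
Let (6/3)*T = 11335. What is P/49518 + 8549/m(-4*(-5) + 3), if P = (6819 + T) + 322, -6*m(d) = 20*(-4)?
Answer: 211750081/330120 ≈ 641.43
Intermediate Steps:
T = 11335/2 (T = (½)*11335 = 11335/2 ≈ 5667.5)
m(d) = 40/3 (m(d) = -10*(-4)/3 = -⅙*(-80) = 40/3)
P = 25617/2 (P = (6819 + 11335/2) + 322 = 24973/2 + 322 = 25617/2 ≈ 12809.)
P/49518 + 8549/m(-4*(-5) + 3) = (25617/2)/49518 + 8549/(40/3) = (25617/2)*(1/49518) + 8549*(3/40) = 8539/33012 + 25647/40 = 211750081/330120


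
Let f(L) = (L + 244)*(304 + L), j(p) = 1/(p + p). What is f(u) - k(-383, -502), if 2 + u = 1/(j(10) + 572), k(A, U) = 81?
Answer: 9555960280923/130896481 ≈ 73004.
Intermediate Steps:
j(p) = 1/(2*p)
u = -22862/11441 (u = -2 + 1/((½)/10 + 572) = -2 + 1/((½)*(⅒) + 572) = -2 + 1/(1/20 + 572) = -2 + 1/(11441/20) = -2 + 20/11441 = -22862/11441 ≈ -1.9983)
f(L) = (244 + L)*(304 + L)
f(u) - k(-383, -502) = (74176 + (-22862/11441)² + 548*(-22862/11441)) - 1*81 = (74176 + 522671044/130896481 - 12528376/11441) - 81 = 9566562895884/130896481 - 81 = 9555960280923/130896481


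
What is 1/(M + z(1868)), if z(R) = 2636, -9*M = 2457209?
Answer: -9/2433485 ≈ -3.6984e-6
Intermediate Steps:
M = -2457209/9 (M = -1/9*2457209 = -2457209/9 ≈ -2.7302e+5)
1/(M + z(1868)) = 1/(-2457209/9 + 2636) = 1/(-2433485/9) = -9/2433485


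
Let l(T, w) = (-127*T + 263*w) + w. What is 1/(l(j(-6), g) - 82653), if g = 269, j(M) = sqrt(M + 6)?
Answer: -1/11637 ≈ -8.5933e-5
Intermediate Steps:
j(M) = sqrt(6 + M)
l(T, w) = -127*T + 264*w
1/(l(j(-6), g) - 82653) = 1/((-127*sqrt(6 - 6) + 264*269) - 82653) = 1/((-127*sqrt(0) + 71016) - 82653) = 1/((-127*0 + 71016) - 82653) = 1/((0 + 71016) - 82653) = 1/(71016 - 82653) = 1/(-11637) = -1/11637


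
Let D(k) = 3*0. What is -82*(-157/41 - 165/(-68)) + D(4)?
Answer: 3911/34 ≈ 115.03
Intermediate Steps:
D(k) = 0
-82*(-157/41 - 165/(-68)) + D(4) = -82*(-157/41 - 165/(-68)) + 0 = -82*(-157*1/41 - 165*(-1/68)) + 0 = -82*(-157/41 + 165/68) + 0 = -82*(-3911/2788) + 0 = 3911/34 + 0 = 3911/34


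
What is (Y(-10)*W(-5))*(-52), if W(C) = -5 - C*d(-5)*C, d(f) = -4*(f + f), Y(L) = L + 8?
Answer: -104520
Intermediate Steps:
Y(L) = 8 + L
d(f) = -8*f
W(C) = -5 - 40*C**2 (W(C) = -5 - C*(-8*(-5))*C = -5 - C*40*C = -5 - 40*C*C = -5 - 40*C**2)
(Y(-10)*W(-5))*(-52) = ((8 - 10)*(-5 - 40*(-5)**2))*(-52) = -2*(-5 - 40*25)*(-52) = -2*(-5 - 1000)*(-52) = -2*(-1005)*(-52) = 2010*(-52) = -104520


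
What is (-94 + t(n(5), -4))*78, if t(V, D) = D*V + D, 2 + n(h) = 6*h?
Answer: -16380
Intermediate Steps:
n(h) = -2 + 6*h
t(V, D) = D + D*V
(-94 + t(n(5), -4))*78 = (-94 - 4*(1 + (-2 + 6*5)))*78 = (-94 - 4*(1 + (-2 + 30)))*78 = (-94 - 4*(1 + 28))*78 = (-94 - 4*29)*78 = (-94 - 116)*78 = -210*78 = -16380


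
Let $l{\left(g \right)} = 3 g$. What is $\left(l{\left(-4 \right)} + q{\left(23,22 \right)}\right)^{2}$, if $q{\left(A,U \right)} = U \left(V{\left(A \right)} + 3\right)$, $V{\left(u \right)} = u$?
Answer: $313600$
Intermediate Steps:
$q{\left(A,U \right)} = U \left(3 + A\right)$ ($q{\left(A,U \right)} = U \left(A + 3\right) = U \left(3 + A\right)$)
$\left(l{\left(-4 \right)} + q{\left(23,22 \right)}\right)^{2} = \left(3 \left(-4\right) + 22 \left(3 + 23\right)\right)^{2} = \left(-12 + 22 \cdot 26\right)^{2} = \left(-12 + 572\right)^{2} = 560^{2} = 313600$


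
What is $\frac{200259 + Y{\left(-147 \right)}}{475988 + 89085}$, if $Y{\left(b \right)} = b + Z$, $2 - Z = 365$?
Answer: $\frac{199749}{565073} \approx 0.35349$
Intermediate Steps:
$Z = -363$ ($Z = 2 - 365 = -363$)
$Y{\left(b \right)} = -363 + b$ ($Y{\left(b \right)} = b - 363 = -363 + b$)
$\frac{200259 + Y{\left(-147 \right)}}{475988 + 89085} = \frac{200259 - 510}{475988 + 89085} = \frac{200259 - 510}{565073} = 199749 \cdot \frac{1}{565073} = \frac{199749}{565073}$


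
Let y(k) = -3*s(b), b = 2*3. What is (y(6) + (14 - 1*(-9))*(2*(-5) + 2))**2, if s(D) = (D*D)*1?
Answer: 85264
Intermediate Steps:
b = 6
s(D) = D**2 (s(D) = D**2*1 = D**2)
y(k) = -108 (y(k) = -3*6**2 = -3*36 = -108)
(y(6) + (14 - 1*(-9))*(2*(-5) + 2))**2 = (-108 + (14 - 1*(-9))*(2*(-5) + 2))**2 = (-108 + (14 + 9)*(-10 + 2))**2 = (-108 + 23*(-8))**2 = (-108 - 184)**2 = (-292)**2 = 85264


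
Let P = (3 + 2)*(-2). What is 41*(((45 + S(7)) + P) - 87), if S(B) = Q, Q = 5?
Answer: -1927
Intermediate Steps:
S(B) = 5
P = -10 (P = 5*(-2) = -10)
41*(((45 + S(7)) + P) - 87) = 41*(((45 + 5) - 10) - 87) = 41*((50 - 10) - 87) = 41*(40 - 87) = 41*(-47) = -1927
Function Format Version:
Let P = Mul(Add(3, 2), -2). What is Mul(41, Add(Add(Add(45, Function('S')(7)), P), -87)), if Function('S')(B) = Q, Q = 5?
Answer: -1927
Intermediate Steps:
Function('S')(B) = 5
P = -10 (P = Mul(5, -2) = -10)
Mul(41, Add(Add(Add(45, Function('S')(7)), P), -87)) = Mul(41, Add(Add(Add(45, 5), -10), -87)) = Mul(41, Add(Add(50, -10), -87)) = Mul(41, Add(40, -87)) = Mul(41, -47) = -1927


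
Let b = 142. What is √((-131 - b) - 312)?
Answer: 3*I*√65 ≈ 24.187*I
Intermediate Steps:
√((-131 - b) - 312) = √((-131 - 1*142) - 312) = √((-131 - 142) - 312) = √(-273 - 312) = √(-585) = 3*I*√65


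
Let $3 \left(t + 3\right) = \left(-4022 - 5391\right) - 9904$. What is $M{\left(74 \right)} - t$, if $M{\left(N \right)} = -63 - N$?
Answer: $6305$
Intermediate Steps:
$t = -6442$ ($t = -3 + \frac{\left(-4022 - 5391\right) - 9904}{3} = -3 + \frac{-9413 - 9904}{3} = -3 + \frac{1}{3} \left(-19317\right) = -3 - 6439 = -6442$)
$M{\left(74 \right)} - t = \left(-63 - 74\right) - -6442 = \left(-63 - 74\right) + 6442 = -137 + 6442 = 6305$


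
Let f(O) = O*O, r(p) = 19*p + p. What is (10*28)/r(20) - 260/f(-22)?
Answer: 197/1210 ≈ 0.16281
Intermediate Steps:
r(p) = 20*p
f(O) = O**2
(10*28)/r(20) - 260/f(-22) = (10*28)/((20*20)) - 260/((-22)**2) = 280/400 - 260/484 = 280*(1/400) - 260*1/484 = 7/10 - 65/121 = 197/1210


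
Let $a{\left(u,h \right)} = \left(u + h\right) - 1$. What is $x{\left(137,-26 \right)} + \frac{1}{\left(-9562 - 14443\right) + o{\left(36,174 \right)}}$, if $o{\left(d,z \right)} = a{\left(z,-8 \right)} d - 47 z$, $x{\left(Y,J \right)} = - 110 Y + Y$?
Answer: $- \frac{391886720}{26243} \approx -14933.0$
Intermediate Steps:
$a{\left(u,h \right)} = -1 + h + u$ ($a{\left(u,h \right)} = \left(h + u\right) - 1 = -1 + h + u$)
$x{\left(Y,J \right)} = - 109 Y$
$o{\left(d,z \right)} = - 47 z + d \left(-9 + z\right)$ ($o{\left(d,z \right)} = \left(-1 - 8 + z\right) d - 47 z = \left(-9 + z\right) d - 47 z = d \left(-9 + z\right) - 47 z = - 47 z + d \left(-9 + z\right)$)
$x{\left(137,-26 \right)} + \frac{1}{\left(-9562 - 14443\right) + o{\left(36,174 \right)}} = \left(-109\right) 137 + \frac{1}{\left(-9562 - 14443\right) + \left(\left(-47\right) 174 + 36 \left(-9 + 174\right)\right)} = -14933 + \frac{1}{-24005 + \left(-8178 + 36 \cdot 165\right)} = -14933 + \frac{1}{-24005 + \left(-8178 + 5940\right)} = -14933 + \frac{1}{-24005 - 2238} = -14933 + \frac{1}{-26243} = -14933 - \frac{1}{26243} = - \frac{391886720}{26243}$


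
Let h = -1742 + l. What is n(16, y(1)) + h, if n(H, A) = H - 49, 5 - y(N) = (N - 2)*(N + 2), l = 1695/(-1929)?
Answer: -1141890/643 ≈ -1775.9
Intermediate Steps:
l = -565/643 (l = 1695*(-1/1929) = -565/643 ≈ -0.87869)
y(N) = 5 - (-2 + N)*(2 + N) (y(N) = 5 - (N - 2)*(N + 2) = 5 - (-2 + N)*(2 + N))
h = -1120671/643 (h = -1742 - 565/643 = -1120671/643 ≈ -1742.9)
n(H, A) = -49 + H
n(16, y(1)) + h = (-49 + 16) - 1120671/643 = -33 - 1120671/643 = -1141890/643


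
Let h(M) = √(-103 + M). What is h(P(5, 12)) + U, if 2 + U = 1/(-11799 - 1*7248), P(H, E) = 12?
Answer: -38095/19047 + I*√91 ≈ -2.0001 + 9.5394*I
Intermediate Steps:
U = -38095/19047 (U = -2 + 1/(-11799 - 1*7248) = -2 + 1/(-11799 - 7248) = -2 + 1/(-19047) = -2 - 1/19047 = -38095/19047 ≈ -2.0001)
h(P(5, 12)) + U = √(-103 + 12) - 38095/19047 = √(-91) - 38095/19047 = I*√91 - 38095/19047 = -38095/19047 + I*√91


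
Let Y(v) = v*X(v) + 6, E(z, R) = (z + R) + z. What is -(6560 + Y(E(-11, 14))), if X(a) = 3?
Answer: -6542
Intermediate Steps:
E(z, R) = R + 2*z (E(z, R) = (R + z) + z = R + 2*z)
Y(v) = 6 + 3*v (Y(v) = v*3 + 6 = 3*v + 6 = 6 + 3*v)
-(6560 + Y(E(-11, 14))) = -(6560 + (6 + 3*(14 + 2*(-11)))) = -(6560 + (6 + 3*(14 - 22))) = -(6560 + (6 + 3*(-8))) = -(6560 + (6 - 24)) = -(6560 - 18) = -1*6542 = -6542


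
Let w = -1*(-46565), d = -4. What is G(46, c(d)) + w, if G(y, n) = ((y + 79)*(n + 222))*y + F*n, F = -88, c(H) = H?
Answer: 1300417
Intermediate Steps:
w = 46565
G(y, n) = -88*n + y*(79 + y)*(222 + n) (G(y, n) = ((y + 79)*(n + 222))*y - 88*n = ((79 + y)*(222 + n))*y - 88*n = y*(79 + y)*(222 + n) - 88*n = -88*n + y*(79 + y)*(222 + n))
G(46, c(d)) + w = (-88*(-4) + 222*46**2 + 17538*46 - 4*46**2 + 79*(-4)*46) + 46565 = (352 + 222*2116 + 806748 - 4*2116 - 14536) + 46565 = (352 + 469752 + 806748 - 8464 - 14536) + 46565 = 1253852 + 46565 = 1300417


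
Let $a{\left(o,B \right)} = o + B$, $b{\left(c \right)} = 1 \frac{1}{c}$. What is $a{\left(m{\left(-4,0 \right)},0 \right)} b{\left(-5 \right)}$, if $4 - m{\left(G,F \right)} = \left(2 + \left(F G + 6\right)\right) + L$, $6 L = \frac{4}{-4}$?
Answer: $\frac{23}{30} \approx 0.76667$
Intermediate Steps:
$L = - \frac{1}{6}$ ($L = \frac{4 \frac{1}{-4}}{6} = \frac{4 \left(- \frac{1}{4}\right)}{6} = \frac{1}{6} \left(-1\right) = - \frac{1}{6} \approx -0.16667$)
$m{\left(G,F \right)} = - \frac{23}{6} - F G$ ($m{\left(G,F \right)} = 4 - \left(\left(2 + \left(F G + 6\right)\right) - \frac{1}{6}\right) = 4 - \left(\left(2 + \left(6 + F G\right)\right) - \frac{1}{6}\right) = 4 - \left(\left(8 + F G\right) - \frac{1}{6}\right) = 4 - \left(\frac{47}{6} + F G\right) = - \frac{23}{6} - F G$)
$b{\left(c \right)} = \frac{1}{c}$
$a{\left(o,B \right)} = B + o$
$a{\left(m{\left(-4,0 \right)},0 \right)} b{\left(-5 \right)} = \frac{0 - \left(\frac{23}{6} + 0 \left(-4\right)\right)}{-5} = \left(0 + \left(- \frac{23}{6} + 0\right)\right) \left(- \frac{1}{5}\right) = \left(0 - \frac{23}{6}\right) \left(- \frac{1}{5}\right) = \left(- \frac{23}{6}\right) \left(- \frac{1}{5}\right) = \frac{23}{30}$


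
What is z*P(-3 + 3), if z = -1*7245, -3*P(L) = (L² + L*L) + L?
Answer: 0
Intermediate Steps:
P(L) = -2*L²/3 - L/3 (P(L) = -((L² + L*L) + L)/3 = -((L² + L²) + L)/3 = -(2*L² + L)/3 = -(L + 2*L²)/3 = -2*L²/3 - L/3)
z = -7245
z*P(-3 + 3) = -(-2415)*(-3 + 3)*(1 + 2*(-3 + 3)) = -(-2415)*0*(1 + 2*0) = -(-2415)*0*(1 + 0) = -(-2415)*0 = -7245*0 = 0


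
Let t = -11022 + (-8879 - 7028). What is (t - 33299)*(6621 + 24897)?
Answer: -1898266104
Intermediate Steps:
t = -26929 (t = -11022 - 15907 = -26929)
(t - 33299)*(6621 + 24897) = (-26929 - 33299)*(6621 + 24897) = -60228*31518 = -1898266104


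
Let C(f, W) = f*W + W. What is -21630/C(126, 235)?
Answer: -4326/5969 ≈ -0.72474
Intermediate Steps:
C(f, W) = W + W*f (C(f, W) = W*f + W = W + W*f)
-21630/C(126, 235) = -21630*1/(235*(1 + 126)) = -21630/(235*127) = -21630/29845 = -21630*1/29845 = -4326/5969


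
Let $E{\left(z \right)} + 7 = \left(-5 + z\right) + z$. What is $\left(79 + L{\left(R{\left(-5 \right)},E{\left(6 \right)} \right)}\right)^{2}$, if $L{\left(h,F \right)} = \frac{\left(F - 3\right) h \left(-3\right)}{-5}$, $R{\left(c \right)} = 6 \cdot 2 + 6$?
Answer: $\frac{54289}{25} \approx 2171.6$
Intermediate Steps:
$E{\left(z \right)} = -12 + 2 z$ ($E{\left(z \right)} = -7 + \left(\left(-5 + z\right) + z\right) = -7 + \left(-5 + 2 z\right) = -12 + 2 z$)
$R{\left(c \right)} = 18$ ($R{\left(c \right)} = 12 + 6 = 18$)
$L{\left(h,F \right)} = \frac{3 h \left(-3 + F\right)}{5}$ ($L{\left(h,F \right)} = \left(-3 + F\right) h \left(-3\right) \left(- \frac{1}{5}\right) = h \left(-3 + F\right) \left(-3\right) \left(- \frac{1}{5}\right) = - 3 h \left(-3 + F\right) \left(- \frac{1}{5}\right) = \frac{3 h \left(-3 + F\right)}{5}$)
$\left(79 + L{\left(R{\left(-5 \right)},E{\left(6 \right)} \right)}\right)^{2} = \left(79 + \frac{3}{5} \cdot 18 \left(-3 + \left(-12 + 2 \cdot 6\right)\right)\right)^{2} = \left(79 + \frac{3}{5} \cdot 18 \left(-3 + \left(-12 + 12\right)\right)\right)^{2} = \left(79 + \frac{3}{5} \cdot 18 \left(-3 + 0\right)\right)^{2} = \left(79 + \frac{3}{5} \cdot 18 \left(-3\right)\right)^{2} = \left(79 - \frac{162}{5}\right)^{2} = \left(\frac{233}{5}\right)^{2} = \frac{54289}{25}$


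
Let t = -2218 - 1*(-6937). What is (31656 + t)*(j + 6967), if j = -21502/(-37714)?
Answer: 4779219221250/18857 ≈ 2.5345e+8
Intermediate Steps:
t = 4719 (t = -2218 + 6937 = 4719)
j = 10751/18857 (j = -21502*(-1/37714) = 10751/18857 ≈ 0.57013)
(31656 + t)*(j + 6967) = (31656 + 4719)*(10751/18857 + 6967) = 36375*(131387470/18857) = 4779219221250/18857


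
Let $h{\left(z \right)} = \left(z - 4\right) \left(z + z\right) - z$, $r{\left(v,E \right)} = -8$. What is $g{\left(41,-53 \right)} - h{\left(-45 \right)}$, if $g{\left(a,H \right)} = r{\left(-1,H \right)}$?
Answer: $-4463$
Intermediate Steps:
$g{\left(a,H \right)} = -8$
$h{\left(z \right)} = - z + 2 z \left(-4 + z\right)$ ($h{\left(z \right)} = \left(-4 + z\right) 2 z - z = 2 z \left(-4 + z\right) - z = - z + 2 z \left(-4 + z\right)$)
$g{\left(41,-53 \right)} - h{\left(-45 \right)} = -8 - - 45 \left(-9 + 2 \left(-45\right)\right) = -8 - - 45 \left(-9 - 90\right) = -8 - \left(-45\right) \left(-99\right) = -8 - 4455 = -4463$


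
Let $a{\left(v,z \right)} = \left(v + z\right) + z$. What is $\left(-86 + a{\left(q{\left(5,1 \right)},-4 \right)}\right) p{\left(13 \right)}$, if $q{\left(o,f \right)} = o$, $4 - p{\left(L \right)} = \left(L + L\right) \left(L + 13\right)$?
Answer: $59808$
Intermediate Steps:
$p{\left(L \right)} = 4 - 2 L \left(13 + L\right)$ ($p{\left(L \right)} = 4 - \left(L + L\right) \left(L + 13\right) = 4 - 2 L \left(13 + L\right)$)
$a{\left(v,z \right)} = v + 2 z$
$\left(-86 + a{\left(q{\left(5,1 \right)},-4 \right)}\right) p{\left(13 \right)} = \left(-86 + \left(5 + 2 \left(-4\right)\right)\right) \left(4 - 338 - 2 \cdot 13^{2}\right) = \left(-86 + \left(5 - 8\right)\right) \left(4 - 338 - 338\right) = \left(-86 - 3\right) \left(4 - 338 - 338\right) = \left(-89\right) \left(-672\right) = 59808$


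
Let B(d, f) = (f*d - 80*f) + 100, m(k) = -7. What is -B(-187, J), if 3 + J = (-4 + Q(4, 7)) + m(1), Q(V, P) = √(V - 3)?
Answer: -3571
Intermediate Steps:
Q(V, P) = √(-3 + V)
J = -13 (J = -3 + ((-4 + √(-3 + 4)) - 7) = -3 + ((-4 + √1) - 7) = -3 + ((-4 + 1) - 7) = -3 + (-3 - 7) = -3 - 10 = -13)
B(d, f) = 100 - 80*f + d*f (B(d, f) = (d*f - 80*f) + 100 = (-80*f + d*f) + 100 = 100 - 80*f + d*f)
-B(-187, J) = -(100 - 80*(-13) - 187*(-13)) = -(100 + 1040 + 2431) = -1*3571 = -3571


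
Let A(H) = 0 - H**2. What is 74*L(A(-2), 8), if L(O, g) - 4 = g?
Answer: 888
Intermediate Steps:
A(H) = -H**2
L(O, g) = 4 + g
74*L(A(-2), 8) = 74*(4 + 8) = 74*12 = 888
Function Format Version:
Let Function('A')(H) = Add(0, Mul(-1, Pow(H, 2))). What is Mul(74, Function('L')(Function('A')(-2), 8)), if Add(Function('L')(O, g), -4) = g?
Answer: 888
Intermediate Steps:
Function('A')(H) = Mul(-1, Pow(H, 2))
Function('L')(O, g) = Add(4, g)
Mul(74, Function('L')(Function('A')(-2), 8)) = Mul(74, Add(4, 8)) = Mul(74, 12) = 888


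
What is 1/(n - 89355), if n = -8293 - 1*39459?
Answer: -1/137107 ≈ -7.2936e-6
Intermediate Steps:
n = -47752 (n = -8293 - 39459 = -47752)
1/(n - 89355) = 1/(-47752 - 89355) = 1/(-137107) = -1/137107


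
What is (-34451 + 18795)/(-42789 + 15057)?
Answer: 3914/6933 ≈ 0.56455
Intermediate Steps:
(-34451 + 18795)/(-42789 + 15057) = -15656/(-27732) = -15656*(-1/27732) = 3914/6933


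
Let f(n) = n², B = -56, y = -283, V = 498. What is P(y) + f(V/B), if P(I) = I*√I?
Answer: 62001/784 - 283*I*√283 ≈ 79.083 - 4760.8*I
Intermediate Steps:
P(I) = I^(3/2)
P(y) + f(V/B) = (-283)^(3/2) + (498/(-56))² = -283*I*√283 + (498*(-1/56))² = -283*I*√283 + (-249/28)² = -283*I*√283 + 62001/784 = 62001/784 - 283*I*√283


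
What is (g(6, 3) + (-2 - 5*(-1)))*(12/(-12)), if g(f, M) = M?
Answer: -6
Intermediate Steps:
(g(6, 3) + (-2 - 5*(-1)))*(12/(-12)) = (3 + (-2 - 5*(-1)))*(12/(-12)) = (3 + (-2 + 5))*(12*(-1/12)) = (3 + 3)*(-1) = 6*(-1) = -6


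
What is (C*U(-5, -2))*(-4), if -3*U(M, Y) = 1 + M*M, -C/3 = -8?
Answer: 832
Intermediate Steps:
C = 24 (C = -3*(-8) = 24)
U(M, Y) = -⅓ - M²/3 (U(M, Y) = -(1 + M*M)/3 = -(1 + M²)/3 = -⅓ - M²/3)
(C*U(-5, -2))*(-4) = (24*(-⅓ - ⅓*(-5)²))*(-4) = (24*(-⅓ - ⅓*25))*(-4) = (24*(-⅓ - 25/3))*(-4) = (24*(-26/3))*(-4) = -208*(-4) = 832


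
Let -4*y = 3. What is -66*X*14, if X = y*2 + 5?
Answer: -3234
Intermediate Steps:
y = -¾ (y = -¼*3 = -¾ ≈ -0.75000)
X = 7/2 (X = -¾*2 + 5 = -3/2 + 5 = 7/2 ≈ 3.5000)
-66*X*14 = -66*7/2*14 = -231*14 = -3234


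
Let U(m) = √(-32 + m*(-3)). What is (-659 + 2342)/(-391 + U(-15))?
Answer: -219351/50956 - 561*√13/50956 ≈ -4.3444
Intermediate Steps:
U(m) = √(-32 - 3*m)
(-659 + 2342)/(-391 + U(-15)) = (-659 + 2342)/(-391 + √(-32 - 3*(-15))) = 1683/(-391 + √(-32 + 45)) = 1683/(-391 + √13)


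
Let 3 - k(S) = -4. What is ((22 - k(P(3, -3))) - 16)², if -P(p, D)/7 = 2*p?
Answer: 1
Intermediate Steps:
P(p, D) = -14*p
k(S) = 7 (k(S) = 3 - 1*(-4) = 3 + 4 = 7)
((22 - k(P(3, -3))) - 16)² = ((22 - 1*7) - 16)² = ((22 - 7) - 16)² = (15 - 16)² = (-1)² = 1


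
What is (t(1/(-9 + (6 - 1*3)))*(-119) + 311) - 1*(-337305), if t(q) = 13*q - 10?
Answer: 2034383/6 ≈ 3.3906e+5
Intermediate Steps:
t(q) = -10 + 13*q
(t(1/(-9 + (6 - 1*3)))*(-119) + 311) - 1*(-337305) = ((-10 + 13/(-9 + (6 - 1*3)))*(-119) + 311) - 1*(-337305) = ((-10 + 13/(-9 + (6 - 3)))*(-119) + 311) + 337305 = ((-10 + 13/(-9 + 3))*(-119) + 311) + 337305 = ((-10 + 13/(-6))*(-119) + 311) + 337305 = ((-10 + 13*(-1/6))*(-119) + 311) + 337305 = ((-10 - 13/6)*(-119) + 311) + 337305 = (-73/6*(-119) + 311) + 337305 = (8687/6 + 311) + 337305 = 10553/6 + 337305 = 2034383/6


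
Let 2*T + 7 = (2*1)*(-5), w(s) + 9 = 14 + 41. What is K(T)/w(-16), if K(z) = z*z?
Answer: 289/184 ≈ 1.5707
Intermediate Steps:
w(s) = 46 (w(s) = -9 + (14 + 41) = -9 + 55 = 46)
T = -17/2 (T = -7/2 + ((2*1)*(-5))/2 = -7/2 + (2*(-5))/2 = -7/2 + (1/2)*(-10) = -7/2 - 5 = -17/2 ≈ -8.5000)
K(z) = z**2
K(T)/w(-16) = (-17/2)**2/46 = (289/4)*(1/46) = 289/184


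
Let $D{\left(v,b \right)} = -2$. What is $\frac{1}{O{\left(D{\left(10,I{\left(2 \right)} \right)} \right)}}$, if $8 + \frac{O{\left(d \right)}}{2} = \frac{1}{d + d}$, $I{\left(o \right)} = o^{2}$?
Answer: $- \frac{2}{33} \approx -0.060606$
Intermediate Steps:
$O{\left(d \right)} = -16 + \frac{1}{d}$ ($O{\left(d \right)} = -16 + \frac{2}{d + d} = -16 + \frac{2}{2 d} = -16 + 2 \frac{1}{2 d} = -16 + \frac{1}{d}$)
$\frac{1}{O{\left(D{\left(10,I{\left(2 \right)} \right)} \right)}} = \frac{1}{-16 + \frac{1}{-2}} = \frac{1}{-16 - \frac{1}{2}} = \frac{1}{- \frac{33}{2}} = - \frac{2}{33}$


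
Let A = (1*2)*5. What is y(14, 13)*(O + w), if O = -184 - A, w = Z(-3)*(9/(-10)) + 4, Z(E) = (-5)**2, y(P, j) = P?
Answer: -2975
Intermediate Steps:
A = 10 (A = 2*5 = 10)
Z(E) = 25
w = -37/2 (w = 25*(9/(-10)) + 4 = 25*(9*(-1/10)) + 4 = 25*(-9/10) + 4 = -45/2 + 4 = -37/2 ≈ -18.500)
O = -194 (O = -184 - 1*10 = -184 - 10 = -194)
y(14, 13)*(O + w) = 14*(-194 - 37/2) = 14*(-425/2) = -2975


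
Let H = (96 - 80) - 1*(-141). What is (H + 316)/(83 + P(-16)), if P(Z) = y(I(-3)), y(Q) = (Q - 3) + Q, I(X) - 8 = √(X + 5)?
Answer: 5676/1151 - 473*√2/4604 ≈ 4.7861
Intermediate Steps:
H = 157 (H = 16 + 141 = 157)
I(X) = 8 + √(5 + X) (I(X) = 8 + √(X + 5) = 8 + √(5 + X))
y(Q) = -3 + 2*Q (y(Q) = (-3 + Q) + Q = -3 + 2*Q)
P(Z) = 13 + 2*√2 (P(Z) = -3 + 2*(8 + √(5 - 3)) = -3 + 2*(8 + √2) = -3 + (16 + 2*√2) = 13 + 2*√2)
(H + 316)/(83 + P(-16)) = (157 + 316)/(83 + (13 + 2*√2)) = 473/(96 + 2*√2)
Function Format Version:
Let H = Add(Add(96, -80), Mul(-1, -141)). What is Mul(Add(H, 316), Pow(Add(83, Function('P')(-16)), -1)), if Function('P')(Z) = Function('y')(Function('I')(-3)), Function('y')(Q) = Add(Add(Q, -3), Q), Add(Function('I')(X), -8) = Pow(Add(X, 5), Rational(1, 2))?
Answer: Add(Rational(5676, 1151), Mul(Rational(-473, 4604), Pow(2, Rational(1, 2)))) ≈ 4.7861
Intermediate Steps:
H = 157 (H = Add(16, 141) = 157)
Function('I')(X) = Add(8, Pow(Add(5, X), Rational(1, 2))) (Function('I')(X) = Add(8, Pow(Add(X, 5), Rational(1, 2))) = Add(8, Pow(Add(5, X), Rational(1, 2))))
Function('y')(Q) = Add(-3, Mul(2, Q)) (Function('y')(Q) = Add(Add(-3, Q), Q) = Add(-3, Mul(2, Q)))
Function('P')(Z) = Add(13, Mul(2, Pow(2, Rational(1, 2)))) (Function('P')(Z) = Add(-3, Mul(2, Add(8, Pow(Add(5, -3), Rational(1, 2))))) = Add(-3, Mul(2, Add(8, Pow(2, Rational(1, 2))))) = Add(-3, Add(16, Mul(2, Pow(2, Rational(1, 2))))) = Add(13, Mul(2, Pow(2, Rational(1, 2)))))
Mul(Add(H, 316), Pow(Add(83, Function('P')(-16)), -1)) = Mul(Add(157, 316), Pow(Add(83, Add(13, Mul(2, Pow(2, Rational(1, 2))))), -1)) = Mul(473, Pow(Add(96, Mul(2, Pow(2, Rational(1, 2)))), -1))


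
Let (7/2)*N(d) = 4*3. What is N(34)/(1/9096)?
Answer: 218304/7 ≈ 31186.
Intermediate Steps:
N(d) = 24/7 (N(d) = 2*(4*3)/7 = (2/7)*12 = 24/7)
N(34)/(1/9096) = 24/(7*(1/9096)) = (24/7)*9096 = 218304/7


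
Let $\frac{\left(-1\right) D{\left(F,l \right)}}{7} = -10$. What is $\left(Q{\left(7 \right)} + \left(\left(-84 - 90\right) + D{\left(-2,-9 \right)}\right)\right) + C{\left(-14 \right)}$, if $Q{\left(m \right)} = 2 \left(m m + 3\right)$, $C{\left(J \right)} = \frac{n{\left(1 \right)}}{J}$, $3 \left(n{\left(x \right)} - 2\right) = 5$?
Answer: $- \frac{11}{42} \approx -0.2619$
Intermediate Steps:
$n{\left(x \right)} = \frac{11}{3}$ ($n{\left(x \right)} = 2 + \frac{1}{3} \cdot 5 = 2 + \frac{5}{3} = \frac{11}{3}$)
$D{\left(F,l \right)} = 70$ ($D{\left(F,l \right)} = \left(-7\right) \left(-10\right) = 70$)
$C{\left(J \right)} = \frac{11}{3 J}$
$Q{\left(m \right)} = 6 + 2 m^{2}$ ($Q{\left(m \right)} = 2 \left(m^{2} + 3\right) = 2 \left(3 + m^{2}\right) = 6 + 2 m^{2}$)
$\left(Q{\left(7 \right)} + \left(\left(-84 - 90\right) + D{\left(-2,-9 \right)}\right)\right) + C{\left(-14 \right)} = \left(\left(6 + 2 \cdot 7^{2}\right) + \left(\left(-84 - 90\right) + 70\right)\right) + \frac{11}{3 \left(-14\right)} = \left(\left(6 + 2 \cdot 49\right) + \left(-174 + 70\right)\right) + \frac{11}{3} \left(- \frac{1}{14}\right) = \left(\left(6 + 98\right) - 104\right) - \frac{11}{42} = \left(104 - 104\right) - \frac{11}{42} = 0 - \frac{11}{42} = - \frac{11}{42}$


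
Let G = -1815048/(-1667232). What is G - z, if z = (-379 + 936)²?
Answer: -7184100635/23156 ≈ -3.1025e+5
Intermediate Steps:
z = 310249 (z = 557² = 310249)
G = 25209/23156 (G = -1815048*(-1/1667232) = 25209/23156 ≈ 1.0887)
G - z = 25209/23156 - 1*310249 = 25209/23156 - 310249 = -7184100635/23156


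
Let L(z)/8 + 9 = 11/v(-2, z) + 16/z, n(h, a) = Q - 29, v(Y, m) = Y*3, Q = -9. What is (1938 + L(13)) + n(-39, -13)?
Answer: 71104/39 ≈ 1823.2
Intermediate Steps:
v(Y, m) = 3*Y
n(h, a) = -38 (n(h, a) = -9 - 29 = -38)
L(z) = -260/3 + 128/z (L(z) = -72 + 8*(11/((3*(-2))) + 16/z) = -72 + 8*(11/(-6) + 16/z) = -72 + 8*(11*(-⅙) + 16/z) = -72 + 8*(-11/6 + 16/z) = -72 + (-44/3 + 128/z) = -260/3 + 128/z)
(1938 + L(13)) + n(-39, -13) = (1938 + (-260/3 + 128/13)) - 38 = (1938 - 2996/39) - 38 = 72586/39 - 38 = 71104/39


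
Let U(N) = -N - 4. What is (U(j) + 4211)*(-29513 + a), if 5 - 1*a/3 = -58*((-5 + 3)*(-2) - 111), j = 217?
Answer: -191982840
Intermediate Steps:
a = -18603 (a = 15 - (-174)*((-5 + 3)*(-2) - 111) = 15 - (-174)*(-2*(-2) - 111) = 15 - (-174)*(4 - 111) = 15 - (-174)*(-107) = 15 - 3*6206 = 15 - 18618 = -18603)
U(N) = -4 - N
(U(j) + 4211)*(-29513 + a) = ((-4 - 1*217) + 4211)*(-29513 - 18603) = ((-4 - 217) + 4211)*(-48116) = (-221 + 4211)*(-48116) = 3990*(-48116) = -191982840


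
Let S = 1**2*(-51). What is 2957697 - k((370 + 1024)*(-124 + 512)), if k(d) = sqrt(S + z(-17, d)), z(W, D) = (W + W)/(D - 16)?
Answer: 2957697 - I*sqrt(932425264915)/135214 ≈ 2.9577e+6 - 7.1414*I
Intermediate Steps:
z(W, D) = 2*W/(-16 + D) (z(W, D) = (2*W)/(-16 + D) = 2*W/(-16 + D))
S = -51 (S = 1*(-51) = -51)
k(d) = sqrt(-51 - 34/(-16 + d)) (k(d) = sqrt(-51 + 2*(-17)/(-16 + d)) = sqrt(-51 - 34/(-16 + d)))
2957697 - k((370 + 1024)*(-124 + 512)) = 2957697 - sqrt(17)*sqrt((46 - 3*(370 + 1024)*(-124 + 512))/(-16 + (370 + 1024)*(-124 + 512))) = 2957697 - sqrt(17)*sqrt((46 - 4182*388)/(-16 + 1394*388)) = 2957697 - sqrt(17)*sqrt((46 - 3*540872)/(-16 + 540872)) = 2957697 - sqrt(17)*sqrt((46 - 1622616)/540856) = 2957697 - sqrt(17)*sqrt((1/540856)*(-1622570)) = 2957697 - sqrt(17)*sqrt(-811285/270428) = 2957697 - sqrt(17)*I*sqrt(54848544995)/135214 = 2957697 - I*sqrt(932425264915)/135214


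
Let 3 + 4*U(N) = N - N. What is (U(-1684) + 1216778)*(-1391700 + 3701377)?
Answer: 11241449713793/4 ≈ 2.8104e+12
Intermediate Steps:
U(N) = -3/4 (U(N) = -3/4 + (N - N)/4 = -3/4 + (1/4)*0 = -3/4 + 0 = -3/4)
(U(-1684) + 1216778)*(-1391700 + 3701377) = (-3/4 + 1216778)*(-1391700 + 3701377) = (4867109/4)*2309677 = 11241449713793/4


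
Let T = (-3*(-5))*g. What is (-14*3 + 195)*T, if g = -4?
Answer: -9180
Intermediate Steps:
T = -60 (T = -3*(-5)*(-4) = 15*(-4) = -60)
(-14*3 + 195)*T = (-14*3 + 195)*(-60) = (-42 + 195)*(-60) = 153*(-60) = -9180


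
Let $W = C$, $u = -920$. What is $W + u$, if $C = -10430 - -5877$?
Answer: $-5473$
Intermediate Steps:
$C = -4553$ ($C = -10430 + 5877 = -4553$)
$W = -4553$
$W + u = -4553 - 920 = -5473$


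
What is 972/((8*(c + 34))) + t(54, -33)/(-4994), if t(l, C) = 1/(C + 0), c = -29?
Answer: 10011724/412005 ≈ 24.300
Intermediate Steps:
t(l, C) = 1/C
972/((8*(c + 34))) + t(54, -33)/(-4994) = 972/((8*(-29 + 34))) + 1/(-33*(-4994)) = 972/((8*5)) - 1/33*(-1/4994) = 972/40 + 1/164802 = 972*(1/40) + 1/164802 = 243/10 + 1/164802 = 10011724/412005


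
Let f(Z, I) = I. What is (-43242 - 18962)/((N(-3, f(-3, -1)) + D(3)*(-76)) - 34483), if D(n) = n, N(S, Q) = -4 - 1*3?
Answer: 31102/17359 ≈ 1.7917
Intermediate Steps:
N(S, Q) = -7 (N(S, Q) = -4 - 3 = -7)
(-43242 - 18962)/((N(-3, f(-3, -1)) + D(3)*(-76)) - 34483) = (-43242 - 18962)/((-7 + 3*(-76)) - 34483) = -62204/((-7 - 228) - 34483) = -62204/(-235 - 34483) = -62204/(-34718) = -62204*(-1/34718) = 31102/17359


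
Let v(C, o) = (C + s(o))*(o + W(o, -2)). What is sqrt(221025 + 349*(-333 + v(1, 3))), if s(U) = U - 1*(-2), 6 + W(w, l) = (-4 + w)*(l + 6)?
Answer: 5*sqrt(3606) ≈ 300.25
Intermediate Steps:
W(w, l) = -6 + (-4 + w)*(6 + l) (W(w, l) = -6 + (-4 + w)*(l + 6) = -6 + (-4 + w)*(6 + l))
s(U) = 2 + U (s(U) = U + 2 = 2 + U)
v(C, o) = (-22 + 5*o)*(2 + C + o) (v(C, o) = (C + (2 + o))*(o + (-30 - 4*(-2) + 6*o - 2*o)) = (2 + C + o)*(o + (-30 + 8 + 6*o - 2*o)) = (2 + C + o)*(o + (-22 + 4*o)) = (2 + C + o)*(-22 + 5*o) = (-22 + 5*o)*(2 + C + o))
sqrt(221025 + 349*(-333 + v(1, 3))) = sqrt(221025 + 349*(-333 + (-44 - 22*1 - 12*3 + 5*3**2 + 5*1*3))) = sqrt(221025 + 349*(-333 + (-44 - 22 - 36 + 5*9 + 15))) = sqrt(221025 + 349*(-333 + (-44 - 22 - 36 + 45 + 15))) = sqrt(221025 + 349*(-333 - 42)) = sqrt(221025 + 349*(-375)) = sqrt(221025 - 130875) = sqrt(90150) = 5*sqrt(3606)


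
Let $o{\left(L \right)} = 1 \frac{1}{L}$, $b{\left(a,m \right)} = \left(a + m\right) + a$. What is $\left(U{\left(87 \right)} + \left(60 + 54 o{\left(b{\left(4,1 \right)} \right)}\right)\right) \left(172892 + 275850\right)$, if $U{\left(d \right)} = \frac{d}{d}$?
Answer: $30065714$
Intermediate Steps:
$b{\left(a,m \right)} = m + 2 a$
$U{\left(d \right)} = 1$
$o{\left(L \right)} = \frac{1}{L}$
$\left(U{\left(87 \right)} + \left(60 + 54 o{\left(b{\left(4,1 \right)} \right)}\right)\right) \left(172892 + 275850\right) = \left(1 + \left(60 + \frac{54}{1 + 2 \cdot 4}\right)\right) \left(172892 + 275850\right) = \left(1 + \left(60 + \frac{54}{1 + 8}\right)\right) 448742 = \left(1 + \left(60 + \frac{54}{9}\right)\right) 448742 = \left(1 + \left(60 + 54 \cdot \frac{1}{9}\right)\right) 448742 = \left(1 + \left(60 + 6\right)\right) 448742 = \left(1 + 66\right) 448742 = 67 \cdot 448742 = 30065714$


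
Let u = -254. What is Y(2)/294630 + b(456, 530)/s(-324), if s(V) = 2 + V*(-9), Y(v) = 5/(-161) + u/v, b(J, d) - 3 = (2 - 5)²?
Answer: 127386556/34604146185 ≈ 0.0036812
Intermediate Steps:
b(J, d) = 12 (b(J, d) = 3 + (2 - 5)² = 3 + (-3)² = 3 + 9 = 12)
Y(v) = -5/161 - 254/v (Y(v) = 5/(-161) - 254/v = 5*(-1/161) - 254/v = -5/161 - 254/v)
s(V) = 2 - 9*V
Y(2)/294630 + b(456, 530)/s(-324) = (-5/161 - 254/2)/294630 + 12/(2 - 9*(-324)) = (-5/161 - 254*½)*(1/294630) + 12/(2 + 2916) = (-5/161 - 127)*(1/294630) + 12/2918 = -20452/161*1/294630 + 12*(1/2918) = -10226/23717715 + 6/1459 = 127386556/34604146185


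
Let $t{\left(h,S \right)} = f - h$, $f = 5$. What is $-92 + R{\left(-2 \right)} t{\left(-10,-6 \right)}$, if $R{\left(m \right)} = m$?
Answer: $-122$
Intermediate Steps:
$t{\left(h,S \right)} = 5 - h$
$-92 + R{\left(-2 \right)} t{\left(-10,-6 \right)} = -92 - 2 \left(5 - -10\right) = -92 - 2 \left(5 + 10\right) = -92 - 30 = -122$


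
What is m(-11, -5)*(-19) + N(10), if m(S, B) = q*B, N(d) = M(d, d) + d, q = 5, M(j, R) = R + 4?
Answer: 499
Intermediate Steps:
M(j, R) = 4 + R
N(d) = 4 + 2*d (N(d) = (4 + d) + d = 4 + 2*d)
m(S, B) = 5*B
m(-11, -5)*(-19) + N(10) = (5*(-5))*(-19) + (4 + 2*10) = -25*(-19) + (4 + 20) = 475 + 24 = 499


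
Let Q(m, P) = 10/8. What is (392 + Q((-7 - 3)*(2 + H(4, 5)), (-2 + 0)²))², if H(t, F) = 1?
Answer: 2474329/16 ≈ 1.5465e+5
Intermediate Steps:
Q(m, P) = 5/4 (Q(m, P) = 10*(⅛) = 5/4)
(392 + Q((-7 - 3)*(2 + H(4, 5)), (-2 + 0)²))² = (392 + 5/4)² = (1573/4)² = 2474329/16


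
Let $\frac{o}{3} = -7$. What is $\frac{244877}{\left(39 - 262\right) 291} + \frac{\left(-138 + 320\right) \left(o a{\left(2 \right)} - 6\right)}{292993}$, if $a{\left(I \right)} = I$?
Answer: $- \frac{72314152109}{19013194749} \approx -3.8034$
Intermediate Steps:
$o = -21$ ($o = 3 \left(-7\right) = -21$)
$\frac{244877}{\left(39 - 262\right) 291} + \frac{\left(-138 + 320\right) \left(o a{\left(2 \right)} - 6\right)}{292993} = \frac{244877}{\left(39 - 262\right) 291} + \frac{\left(-138 + 320\right) \left(\left(-21\right) 2 - 6\right)}{292993} = \frac{244877}{\left(-223\right) 291} + 182 \left(-42 - 6\right) \frac{1}{292993} = \frac{244877}{-64893} + 182 \left(-48\right) \frac{1}{292993} = 244877 \left(- \frac{1}{64893}\right) - \frac{8736}{292993} = - \frac{244877}{64893} - \frac{8736}{292993} = - \frac{72314152109}{19013194749}$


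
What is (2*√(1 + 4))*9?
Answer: 18*√5 ≈ 40.249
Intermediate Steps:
(2*√(1 + 4))*9 = (2*√5)*9 = 18*√5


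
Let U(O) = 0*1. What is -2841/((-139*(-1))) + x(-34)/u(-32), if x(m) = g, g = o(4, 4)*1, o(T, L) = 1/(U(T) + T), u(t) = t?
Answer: -363787/17792 ≈ -20.447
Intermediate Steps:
U(O) = 0
o(T, L) = 1/T (o(T, L) = 1/(0 + T) = 1/T)
g = ¼ (g = 1/4 = (¼)*1 = ¼ ≈ 0.25000)
x(m) = ¼
-2841/((-139*(-1))) + x(-34)/u(-32) = -2841/((-139*(-1))) + (¼)/(-32) = -2841/139 + (¼)*(-1/32) = -2841*1/139 - 1/128 = -2841/139 - 1/128 = -363787/17792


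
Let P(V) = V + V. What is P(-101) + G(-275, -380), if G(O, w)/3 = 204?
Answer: 410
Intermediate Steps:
G(O, w) = 612 (G(O, w) = 3*204 = 612)
P(V) = 2*V
P(-101) + G(-275, -380) = 2*(-101) + 612 = -202 + 612 = 410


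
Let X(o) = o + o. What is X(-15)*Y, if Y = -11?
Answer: 330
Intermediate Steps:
X(o) = 2*o
X(-15)*Y = (2*(-15))*(-11) = -30*(-11) = 330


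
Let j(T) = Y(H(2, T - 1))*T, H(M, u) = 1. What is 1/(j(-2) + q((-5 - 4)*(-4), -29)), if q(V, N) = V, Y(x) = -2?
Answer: 1/40 ≈ 0.025000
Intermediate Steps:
j(T) = -2*T
1/(j(-2) + q((-5 - 4)*(-4), -29)) = 1/(-2*(-2) + (-5 - 4)*(-4)) = 1/(4 - 9*(-4)) = 1/(4 + 36) = 1/40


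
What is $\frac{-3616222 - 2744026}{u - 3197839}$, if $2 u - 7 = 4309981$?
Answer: $\frac{6360248}{1042845} \approx 6.0989$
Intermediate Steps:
$u = 2154994$ ($u = \frac{7}{2} + \frac{1}{2} \cdot 4309981 = \frac{7}{2} + \frac{4309981}{2} = 2154994$)
$\frac{-3616222 - 2744026}{u - 3197839} = \frac{-3616222 - 2744026}{2154994 - 3197839} = - \frac{6360248}{-1042845} = \left(-6360248\right) \left(- \frac{1}{1042845}\right) = \frac{6360248}{1042845}$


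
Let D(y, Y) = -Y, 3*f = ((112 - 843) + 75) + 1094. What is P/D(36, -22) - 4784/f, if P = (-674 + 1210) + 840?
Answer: 23912/803 ≈ 29.778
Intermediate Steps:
P = 1376 (P = 536 + 840 = 1376)
f = 146 (f = (((112 - 843) + 75) + 1094)/3 = ((-731 + 75) + 1094)/3 = (-656 + 1094)/3 = (1/3)*438 = 146)
P/D(36, -22) - 4784/f = 1376/((-1*(-22))) - 4784/146 = 1376/22 - 4784*1/146 = 1376*(1/22) - 2392/73 = 688/11 - 2392/73 = 23912/803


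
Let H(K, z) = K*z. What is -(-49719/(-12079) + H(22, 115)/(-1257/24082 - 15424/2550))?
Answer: 1796931414387/4376547833 ≈ 410.58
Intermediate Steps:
-(-49719/(-12079) + H(22, 115)/(-1257/24082 - 15424/2550)) = -(-49719/(-12079) + (22*115)/(-1257/24082 - 15424/2550)) = -(-49719*(-1/12079) + 2530/(-1257*1/24082 - 15424*1/2550)) = -(49719/12079 + 2530/(-1257/24082 - 7712/1275)) = -(49719/12079 + 2530/(-187323059/30704550)) = -(49719/12079 + 2530*(-30704550/187323059)) = -(49719/12079 - 7062046500/17029369) = -1*(-1796931414387/4376547833) = 1796931414387/4376547833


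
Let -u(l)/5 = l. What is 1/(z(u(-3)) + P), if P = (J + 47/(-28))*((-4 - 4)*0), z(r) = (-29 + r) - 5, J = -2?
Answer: -1/19 ≈ -0.052632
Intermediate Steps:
u(l) = -5*l
z(r) = -34 + r
P = 0 (P = (-2 + 47/(-28))*((-4 - 4)*0) = (-2 + 47*(-1/28))*(-8*0) = (-2 - 47/28)*0 = -103/28*0 = 0)
1/(z(u(-3)) + P) = 1/((-34 - 5*(-3)) + 0) = 1/((-34 + 15) + 0) = 1/(-19 + 0) = 1/(-19) = -1/19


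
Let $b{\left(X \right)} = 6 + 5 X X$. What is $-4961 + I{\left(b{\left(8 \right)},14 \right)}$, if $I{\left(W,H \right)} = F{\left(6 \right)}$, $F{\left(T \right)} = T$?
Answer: $-4955$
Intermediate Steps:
$b{\left(X \right)} = 6 + 5 X^{2}$
$I{\left(W,H \right)} = 6$
$-4961 + I{\left(b{\left(8 \right)},14 \right)} = -4961 + 6 = -4955$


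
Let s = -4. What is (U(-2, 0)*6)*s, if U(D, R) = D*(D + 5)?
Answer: 144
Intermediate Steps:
U(D, R) = D*(5 + D)
(U(-2, 0)*6)*s = (-2*(5 - 2)*6)*(-4) = (-2*3*6)*(-4) = -6*6*(-4) = -36*(-4) = 144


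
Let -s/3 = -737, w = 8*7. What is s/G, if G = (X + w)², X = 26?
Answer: 2211/6724 ≈ 0.32882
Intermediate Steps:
w = 56
s = 2211 (s = -3*(-737) = 2211)
G = 6724 (G = (26 + 56)² = 82² = 6724)
s/G = 2211/6724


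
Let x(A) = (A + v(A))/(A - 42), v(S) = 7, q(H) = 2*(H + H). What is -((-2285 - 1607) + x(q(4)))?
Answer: 101215/26 ≈ 3892.9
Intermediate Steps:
q(H) = 4*H (q(H) = 2*(2*H) = 4*H)
x(A) = (7 + A)/(-42 + A) (x(A) = (A + 7)/(A - 42) = (7 + A)/(-42 + A))
-((-2285 - 1607) + x(q(4))) = -((-2285 - 1607) + (7 + 4*4)/(-42 + 4*4)) = -(-3892 + (7 + 16)/(-42 + 16)) = -(-3892 + 23/(-26)) = -(-3892 - 1/26*23) = -(-3892 - 23/26) = -1*(-101215/26) = 101215/26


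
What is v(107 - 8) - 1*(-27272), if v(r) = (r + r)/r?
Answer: 27274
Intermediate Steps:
v(r) = 2 (v(r) = (2*r)/r = 2)
v(107 - 8) - 1*(-27272) = 2 - 1*(-27272) = 2 + 27272 = 27274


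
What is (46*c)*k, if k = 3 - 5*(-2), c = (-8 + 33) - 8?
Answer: 10166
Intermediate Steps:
c = 17 (c = 25 - 8 = 17)
k = 13 (k = 3 + 10 = 13)
(46*c)*k = (46*17)*13 = 782*13 = 10166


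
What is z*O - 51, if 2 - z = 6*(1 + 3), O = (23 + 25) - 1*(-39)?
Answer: -1965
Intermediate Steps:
O = 87 (O = 48 + 39 = 87)
z = -22 (z = 2 - 6*(1 + 3) = 2 - 6*4 = 2 - 1*24 = 2 - 24 = -22)
z*O - 51 = -22*87 - 51 = -1914 - 51 = -1965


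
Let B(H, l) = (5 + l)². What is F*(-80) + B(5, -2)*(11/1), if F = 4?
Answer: -221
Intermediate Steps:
F*(-80) + B(5, -2)*(11/1) = 4*(-80) + (5 - 2)²*(11/1) = -320 + 3²*(11*1) = -320 + 9*11 = -320 + 99 = -221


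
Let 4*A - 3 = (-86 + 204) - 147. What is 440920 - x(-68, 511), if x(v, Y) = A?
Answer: 881853/2 ≈ 4.4093e+5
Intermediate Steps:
A = -13/2 (A = ¾ + ((-86 + 204) - 147)/4 = ¾ + (118 - 147)/4 = ¾ + (¼)*(-29) = ¾ - 29/4 = -13/2 ≈ -6.5000)
x(v, Y) = -13/2
440920 - x(-68, 511) = 440920 - 1*(-13/2) = 440920 + 13/2 = 881853/2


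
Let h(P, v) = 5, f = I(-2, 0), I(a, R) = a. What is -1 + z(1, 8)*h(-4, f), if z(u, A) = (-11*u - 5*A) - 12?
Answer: -316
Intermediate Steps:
f = -2
z(u, A) = -12 - 11*u - 5*A
-1 + z(1, 8)*h(-4, f) = -1 + (-12 - 11*1 - 5*8)*5 = -1 + (-12 - 11 - 40)*5 = -1 - 63*5 = -1 - 315 = -316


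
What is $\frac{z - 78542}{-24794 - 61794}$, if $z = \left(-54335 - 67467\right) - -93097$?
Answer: $\frac{107247}{86588} \approx 1.2386$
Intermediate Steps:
$z = -28705$ ($z = \left(-54335 - 67467\right) + 93097 = -121802 + 93097 = -28705$)
$\frac{z - 78542}{-24794 - 61794} = \frac{-28705 - 78542}{-24794 - 61794} = - \frac{107247}{-86588} = \left(-107247\right) \left(- \frac{1}{86588}\right) = \frac{107247}{86588}$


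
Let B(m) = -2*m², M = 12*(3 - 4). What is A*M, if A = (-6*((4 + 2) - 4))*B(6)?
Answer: -10368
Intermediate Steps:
M = -12 (M = 12*(-1) = -12)
A = 864 (A = (-6*((4 + 2) - 4))*(-2*6²) = (-6*(6 - 4))*(-2*36) = -6*2*(-72) = -12*(-72) = 864)
A*M = 864*(-12) = -10368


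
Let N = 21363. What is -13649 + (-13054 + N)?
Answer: -5340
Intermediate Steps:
-13649 + (-13054 + N) = -13649 + (-13054 + 21363) = -13649 + 8309 = -5340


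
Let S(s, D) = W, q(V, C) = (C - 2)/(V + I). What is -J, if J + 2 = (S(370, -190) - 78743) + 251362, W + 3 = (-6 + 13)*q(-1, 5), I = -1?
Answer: -345207/2 ≈ -1.7260e+5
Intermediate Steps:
q(V, C) = (-2 + C)/(-1 + V) (q(V, C) = (C - 2)/(V - 1) = (-2 + C)/(-1 + V))
W = -27/2 (W = -3 + (-6 + 13)*((-2 + 5)/(-1 - 1)) = -3 + 7*(3/(-2)) = -3 + 7*(-½*3) = -3 + 7*(-3/2) = -3 - 21/2 = -27/2 ≈ -13.500)
S(s, D) = -27/2
J = 345207/2 (J = -2 + ((-27/2 - 78743) + 251362) = -2 + (-157513/2 + 251362) = -2 + 345211/2 = 345207/2 ≈ 1.7260e+5)
-J = -1*345207/2 = -345207/2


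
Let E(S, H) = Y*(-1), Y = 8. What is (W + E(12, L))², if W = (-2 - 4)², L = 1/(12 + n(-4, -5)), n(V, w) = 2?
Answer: 784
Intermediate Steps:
L = 1/14 (L = 1/(12 + 2) = 1/14 ≈ 0.071429)
E(S, H) = -8 (E(S, H) = 8*(-1) = -8)
W = 36 (W = (-6)² = 36)
(W + E(12, L))² = (36 - 8)² = 28² = 784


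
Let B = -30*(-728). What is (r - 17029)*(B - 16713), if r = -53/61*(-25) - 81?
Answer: -5344307895/61 ≈ -8.7612e+7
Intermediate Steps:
r = -3616/61 (r = -53*1/61*(-25) - 81 = -53/61*(-25) - 81 = 1325/61 - 81 = -3616/61 ≈ -59.279)
B = 21840
(r - 17029)*(B - 16713) = (-3616/61 - 17029)*(21840 - 16713) = -1042385/61*5127 = -5344307895/61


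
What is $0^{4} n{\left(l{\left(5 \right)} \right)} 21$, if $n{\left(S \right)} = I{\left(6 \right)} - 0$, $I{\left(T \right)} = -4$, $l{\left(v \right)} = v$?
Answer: $0$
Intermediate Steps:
$n{\left(S \right)} = -4$ ($n{\left(S \right)} = -4 - 0 = -4 + 0 = -4$)
$0^{4} n{\left(l{\left(5 \right)} \right)} 21 = 0^{4} \left(-4\right) 21 = 0 \left(-4\right) 21 = 0 \cdot 21 = 0$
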